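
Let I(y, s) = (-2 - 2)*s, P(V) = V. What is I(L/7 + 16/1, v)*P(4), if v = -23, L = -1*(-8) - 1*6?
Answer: 368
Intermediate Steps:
L = 2 (L = 8 - 6 = 2)
I(y, s) = -4*s
I(L/7 + 16/1, v)*P(4) = -4*(-23)*4 = 92*4 = 368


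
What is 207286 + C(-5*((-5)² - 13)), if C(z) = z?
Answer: 207226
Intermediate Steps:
207286 + C(-5*((-5)² - 13)) = 207286 - 5*((-5)² - 13) = 207286 - 5*(25 - 13) = 207286 - 5*12 = 207286 - 60 = 207226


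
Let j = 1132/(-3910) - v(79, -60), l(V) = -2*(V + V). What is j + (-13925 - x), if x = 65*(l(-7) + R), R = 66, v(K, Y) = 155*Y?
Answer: -20987491/1955 ≈ -10735.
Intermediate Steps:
l(V) = -4*V
x = 6110 (x = 65*(-4*(-7) + 66) = 65*(28 + 66) = 65*94 = 6110)
j = 18180934/1955 (j = 1132/(-3910) - 155*(-60) = 1132*(-1/3910) - 1*(-9300) = -566/1955 + 9300 = 18180934/1955 ≈ 9299.7)
j + (-13925 - x) = 18180934/1955 + (-13925 - 1*6110) = 18180934/1955 + (-13925 - 6110) = 18180934/1955 - 20035 = -20987491/1955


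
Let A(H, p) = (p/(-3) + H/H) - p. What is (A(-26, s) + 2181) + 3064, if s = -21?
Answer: 5274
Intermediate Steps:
A(H, p) = 1 - 4*p/3 (A(H, p) = (p*(-⅓) + 1) - p = (-p/3 + 1) - p = (1 - p/3) - p = 1 - 4*p/3)
(A(-26, s) + 2181) + 3064 = ((1 - 4/3*(-21)) + 2181) + 3064 = ((1 + 28) + 2181) + 3064 = (29 + 2181) + 3064 = 2210 + 3064 = 5274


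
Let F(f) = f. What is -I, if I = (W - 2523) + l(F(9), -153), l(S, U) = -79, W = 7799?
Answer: -5197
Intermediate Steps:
I = 5197 (I = (7799 - 2523) - 79 = 5276 - 79 = 5197)
-I = -1*5197 = -5197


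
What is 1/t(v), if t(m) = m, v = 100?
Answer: 1/100 ≈ 0.010000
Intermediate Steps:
1/t(v) = 1/100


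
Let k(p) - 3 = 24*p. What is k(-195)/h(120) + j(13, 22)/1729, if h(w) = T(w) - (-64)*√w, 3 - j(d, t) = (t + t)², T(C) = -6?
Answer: -3396455/2890394 - 49888*√30/40957 ≈ -7.8467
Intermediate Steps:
j(d, t) = 3 - 4*t² (j(d, t) = 3 - (t + t)² = 3 - (2*t)² = 3 - 4*t²)
k(p) = 3 + 24*p
h(w) = -6 + 64*√w (h(w) = -6 - (-64)*√w = -6 + 64*√w)
k(-195)/h(120) + j(13, 22)/1729 = (3 + 24*(-195))/(-6 + 64*√120) + (3 - 4*22²)/1729 = (3 - 4680)/(-6 + 64*(2*√30)) + (3 - 4*484)*(1/1729) = -4677/(-6 + 128*√30) + (3 - 1936)*(1/1729) = -4677/(-6 + 128*√30) - 1933*1/1729 = -4677/(-6 + 128*√30) - 1933/1729 = -1933/1729 - 4677/(-6 + 128*√30)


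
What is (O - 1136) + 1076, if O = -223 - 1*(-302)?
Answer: 19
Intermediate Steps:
O = 79 (O = -223 + 302 = 79)
(O - 1136) + 1076 = (79 - 1136) + 1076 = -1057 + 1076 = 19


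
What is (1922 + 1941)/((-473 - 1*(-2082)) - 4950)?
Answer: -3863/3341 ≈ -1.1562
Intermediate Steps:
(1922 + 1941)/((-473 - 1*(-2082)) - 4950) = 3863/((-473 + 2082) - 4950) = 3863/(1609 - 4950) = 3863/(-3341) = 3863*(-1/3341) = -3863/3341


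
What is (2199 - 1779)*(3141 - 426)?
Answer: 1140300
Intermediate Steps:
(2199 - 1779)*(3141 - 426) = 420*2715 = 1140300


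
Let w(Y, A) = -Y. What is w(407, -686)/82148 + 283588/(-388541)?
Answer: -2132211201/2901624188 ≈ -0.73483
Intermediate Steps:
w(407, -686)/82148 + 283588/(-388541) = -1*407/82148 + 283588/(-388541) = -407*1/82148 + 283588*(-1/388541) = -37/7468 - 283588/388541 = -2132211201/2901624188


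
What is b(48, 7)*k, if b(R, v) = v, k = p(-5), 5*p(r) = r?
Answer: -7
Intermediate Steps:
p(r) = r/5
k = -1 (k = (⅕)*(-5) = -1)
b(48, 7)*k = 7*(-1) = -7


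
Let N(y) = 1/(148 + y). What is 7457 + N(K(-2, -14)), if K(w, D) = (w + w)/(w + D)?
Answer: 4422005/593 ≈ 7457.0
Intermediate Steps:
K(w, D) = 2*w/(D + w) (K(w, D) = (2*w)/(D + w) = 2*w/(D + w))
7457 + N(K(-2, -14)) = 7457 + 1/(148 + 2*(-2)/(-14 - 2)) = 7457 + 1/(148 + 2*(-2)/(-16)) = 7457 + 1/(148 + 2*(-2)*(-1/16)) = 7457 + 1/(148 + 1/4) = 7457 + 1/(593/4) = 7457 + 4/593 = 4422005/593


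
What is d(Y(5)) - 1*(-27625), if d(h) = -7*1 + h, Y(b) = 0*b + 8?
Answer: 27626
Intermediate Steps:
Y(b) = 8 (Y(b) = 0 + 8 = 8)
d(h) = -7 + h
d(Y(5)) - 1*(-27625) = (-7 + 8) - 1*(-27625) = 1 + 27625 = 27626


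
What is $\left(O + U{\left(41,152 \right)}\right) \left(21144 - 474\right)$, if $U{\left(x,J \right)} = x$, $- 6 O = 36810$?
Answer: $-125962980$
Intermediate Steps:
$O = -6135$ ($O = \left(- \frac{1}{6}\right) 36810 = -6135$)
$\left(O + U{\left(41,152 \right)}\right) \left(21144 - 474\right) = \left(-6135 + 41\right) \left(21144 - 474\right) = \left(-6094\right) 20670 = -125962980$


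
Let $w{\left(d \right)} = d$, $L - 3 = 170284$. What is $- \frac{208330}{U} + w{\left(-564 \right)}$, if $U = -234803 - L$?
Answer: $- \frac{22826243}{40509} \approx -563.49$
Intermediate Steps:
$L = 170287$ ($L = 3 + 170284 = 170287$)
$U = -405090$ ($U = -234803 - 170287 = -405090$)
$- \frac{208330}{U} + w{\left(-564 \right)} = - \frac{208330}{-405090} - 564 = \left(-208330\right) \left(- \frac{1}{405090}\right) - 564 = \frac{20833}{40509} - 564 = - \frac{22826243}{40509}$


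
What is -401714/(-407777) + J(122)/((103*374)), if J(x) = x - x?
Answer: 401714/407777 ≈ 0.98513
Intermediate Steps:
J(x) = 0
-401714/(-407777) + J(122)/((103*374)) = -401714/(-407777) + 0/((103*374)) = -401714*(-1/407777) + 0/38522 = 401714/407777 + 0*(1/38522) = 401714/407777 + 0 = 401714/407777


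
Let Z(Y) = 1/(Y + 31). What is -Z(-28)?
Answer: -1/3 ≈ -0.33333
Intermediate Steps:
Z(Y) = 1/(31 + Y)
-Z(-28) = -1/(31 - 28) = -1/3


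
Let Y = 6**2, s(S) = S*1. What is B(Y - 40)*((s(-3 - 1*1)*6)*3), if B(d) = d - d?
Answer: 0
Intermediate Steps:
s(S) = S
Y = 36
B(d) = 0
B(Y - 40)*((s(-3 - 1*1)*6)*3) = 0*(((-3 - 1*1)*6)*3) = 0*(((-3 - 1)*6)*3) = 0*(-4*6*3) = 0*(-24*3) = 0*(-72) = 0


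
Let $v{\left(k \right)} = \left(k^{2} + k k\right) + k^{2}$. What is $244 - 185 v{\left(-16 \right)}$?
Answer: $-141836$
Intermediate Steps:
$v{\left(k \right)} = 3 k^{2}$ ($v{\left(k \right)} = \left(k^{2} + k^{2}\right) + k^{2} = 2 k^{2} + k^{2} = 3 k^{2}$)
$244 - 185 v{\left(-16 \right)} = 244 - 185 \cdot 3 \left(-16\right)^{2} = 244 - 185 \cdot 3 \cdot 256 = 244 - 142080 = -141836$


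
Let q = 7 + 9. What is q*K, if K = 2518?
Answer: 40288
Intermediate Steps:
q = 16
q*K = 16*2518 = 40288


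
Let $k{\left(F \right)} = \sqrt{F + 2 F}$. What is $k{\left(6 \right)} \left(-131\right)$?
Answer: $- 393 \sqrt{2} \approx -555.79$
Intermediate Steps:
$k{\left(F \right)} = \sqrt{3} \sqrt{F}$ ($k{\left(F \right)} = \sqrt{3 F} = \sqrt{3} \sqrt{F}$)
$k{\left(6 \right)} \left(-131\right) = \sqrt{3} \sqrt{6} \left(-131\right) = 3 \sqrt{2} \left(-131\right) = - 393 \sqrt{2}$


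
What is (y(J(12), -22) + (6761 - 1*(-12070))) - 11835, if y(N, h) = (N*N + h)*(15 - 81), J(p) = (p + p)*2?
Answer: -143616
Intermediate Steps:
J(p) = 4*p (J(p) = (2*p)*2 = 4*p)
y(N, h) = -66*h - 66*N² (y(N, h) = (N² + h)*(-66) = (h + N²)*(-66) = -66*h - 66*N²)
(y(J(12), -22) + (6761 - 1*(-12070))) - 11835 = ((-66*(-22) - 66*(4*12)²) + (6761 - 1*(-12070))) - 11835 = ((1452 - 66*48²) + (6761 + 12070)) - 11835 = ((1452 - 66*2304) + 18831) - 11835 = ((1452 - 152064) + 18831) - 11835 = (-150612 + 18831) - 11835 = -131781 - 11835 = -143616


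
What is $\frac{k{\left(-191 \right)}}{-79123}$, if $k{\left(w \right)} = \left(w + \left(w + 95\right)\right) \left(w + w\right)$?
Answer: $- \frac{109634}{79123} \approx -1.3856$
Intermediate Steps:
$k{\left(w \right)} = 2 w \left(95 + 2 w\right)$ ($k{\left(w \right)} = \left(w + \left(95 + w\right)\right) 2 w = \left(95 + 2 w\right) 2 w = 2 w \left(95 + 2 w\right)$)
$\frac{k{\left(-191 \right)}}{-79123} = \frac{2 \left(-191\right) \left(95 + 2 \left(-191\right)\right)}{-79123} = 2 \left(-191\right) \left(95 - 382\right) \left(- \frac{1}{79123}\right) = 2 \left(-191\right) \left(-287\right) \left(- \frac{1}{79123}\right) = 109634 \left(- \frac{1}{79123}\right) = - \frac{109634}{79123}$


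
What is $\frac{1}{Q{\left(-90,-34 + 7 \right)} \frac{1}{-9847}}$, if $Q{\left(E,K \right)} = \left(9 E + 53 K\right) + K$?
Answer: $\frac{9847}{2268} \approx 4.3417$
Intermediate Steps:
$Q{\left(E,K \right)} = 9 E + 54 K$
$\frac{1}{Q{\left(-90,-34 + 7 \right)} \frac{1}{-9847}} = \frac{1}{\left(9 \left(-90\right) + 54 \left(-34 + 7\right)\right) \frac{1}{-9847}} = \frac{1}{\left(-810 + 54 \left(-27\right)\right) \left(- \frac{1}{9847}\right)} = \frac{1}{\left(-810 - 1458\right) \left(- \frac{1}{9847}\right)} = \frac{1}{\left(-2268\right) \left(- \frac{1}{9847}\right)} = \frac{1}{\frac{2268}{9847}} = \frac{9847}{2268}$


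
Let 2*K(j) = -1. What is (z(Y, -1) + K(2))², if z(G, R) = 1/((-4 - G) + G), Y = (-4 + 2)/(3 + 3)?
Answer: 9/16 ≈ 0.56250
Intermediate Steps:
K(j) = -½ (K(j) = (½)*(-1) = -½)
Y = -⅓ (Y = -2/6 = -2*⅙ = -⅓ ≈ -0.33333)
z(G, R) = -¼ (z(G, R) = 1/(-4) = -¼)
(z(Y, -1) + K(2))² = (-¼ - ½)² = (-¾)² = 9/16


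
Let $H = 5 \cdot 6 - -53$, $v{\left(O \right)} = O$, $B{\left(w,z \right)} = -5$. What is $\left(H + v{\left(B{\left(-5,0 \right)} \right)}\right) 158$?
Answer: $12324$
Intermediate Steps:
$H = 83$ ($H = 30 + 53 = 83$)
$\left(H + v{\left(B{\left(-5,0 \right)} \right)}\right) 158 = \left(83 - 5\right) 158 = 78 \cdot 158 = 12324$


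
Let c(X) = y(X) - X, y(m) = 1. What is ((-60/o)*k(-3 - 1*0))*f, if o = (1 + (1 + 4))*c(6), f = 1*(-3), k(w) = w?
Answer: 18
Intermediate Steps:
f = -3
c(X) = 1 - X
o = -30 (o = (1 + (1 + 4))*(1 - 1*6) = (1 + 5)*(1 - 6) = 6*(-5) = -30)
((-60/o)*k(-3 - 1*0))*f = ((-60/(-30))*(-3 - 1*0))*(-3) = ((-60*(-1/30))*(-3 + 0))*(-3) = (2*(-3))*(-3) = -6*(-3) = 18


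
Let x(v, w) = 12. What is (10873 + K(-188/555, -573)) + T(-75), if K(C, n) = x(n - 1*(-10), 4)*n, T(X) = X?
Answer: 3922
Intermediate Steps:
K(C, n) = 12*n
(10873 + K(-188/555, -573)) + T(-75) = (10873 + 12*(-573)) - 75 = (10873 - 6876) - 75 = 3997 - 75 = 3922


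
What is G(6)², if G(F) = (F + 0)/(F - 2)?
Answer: 9/4 ≈ 2.2500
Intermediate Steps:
G(F) = F/(-2 + F)
G(6)² = (6/(-2 + 6))² = (6/4)² = (6*(¼))² = (3/2)² = 9/4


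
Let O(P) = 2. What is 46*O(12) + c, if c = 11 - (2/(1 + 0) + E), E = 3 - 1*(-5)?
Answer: 93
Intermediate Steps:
E = 8 (E = 3 + 5 = 8)
c = 1 (c = 11 - (2/(1 + 0) + 8) = 11 - (2/1 + 8) = 11 - (2*1 + 8) = 11 - (2 + 8) = 11 - 1*10 = 11 - 10 = 1)
46*O(12) + c = 46*2 + 1 = 92 + 1 = 93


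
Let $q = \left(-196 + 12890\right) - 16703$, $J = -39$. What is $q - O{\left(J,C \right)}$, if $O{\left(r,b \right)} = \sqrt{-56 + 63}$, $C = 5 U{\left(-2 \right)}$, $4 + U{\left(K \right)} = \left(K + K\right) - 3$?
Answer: $-4009 - \sqrt{7} \approx -4011.6$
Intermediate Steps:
$U{\left(K \right)} = -7 + 2 K$ ($U{\left(K \right)} = -4 + \left(\left(K + K\right) - 3\right) = -4 + \left(2 K - 3\right) = -4 + \left(-3 + 2 K\right) = -7 + 2 K$)
$q = -4009$ ($q = 12694 - 16703 = -4009$)
$C = -55$ ($C = 5 \left(-7 + 2 \left(-2\right)\right) = 5 \left(-7 - 4\right) = 5 \left(-11\right) = -55$)
$O{\left(r,b \right)} = \sqrt{7}$
$q - O{\left(J,C \right)} = -4009 - \sqrt{7}$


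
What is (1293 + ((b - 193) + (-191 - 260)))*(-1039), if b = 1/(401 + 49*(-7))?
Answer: -39111077/58 ≈ -6.7433e+5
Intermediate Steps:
b = 1/58 (b = 1/(401 - 343) = 1/58 ≈ 0.017241)
(1293 + ((b - 193) + (-191 - 260)))*(-1039) = (1293 + ((1/58 - 193) + (-191 - 260)))*(-1039) = (1293 + (-11193/58 - 451))*(-1039) = (1293 - 37351/58)*(-1039) = (37643/58)*(-1039) = -39111077/58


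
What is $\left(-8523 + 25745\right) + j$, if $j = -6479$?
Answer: $10743$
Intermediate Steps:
$\left(-8523 + 25745\right) + j = \left(-8523 + 25745\right) - 6479 = 17222 - 6479 = 10743$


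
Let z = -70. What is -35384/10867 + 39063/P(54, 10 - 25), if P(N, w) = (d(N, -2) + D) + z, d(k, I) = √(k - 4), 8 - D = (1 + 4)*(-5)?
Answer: -15753083473/14333573 - 195315*√2/1319 ≈ -1308.4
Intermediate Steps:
D = 33 (D = 8 - (1 + 4)*(-5) = 8 - 5*(-5) = 8 - 1*(-25) = 8 + 25 = 33)
d(k, I) = √(-4 + k)
P(N, w) = -37 + √(-4 + N) (P(N, w) = (√(-4 + N) + 33) - 70 = (33 + √(-4 + N)) - 70 = -37 + √(-4 + N))
-35384/10867 + 39063/P(54, 10 - 25) = -35384/10867 + 39063/(-37 + √(-4 + 54)) = -35384*1/10867 + 39063/(-37 + √50) = -35384/10867 + 39063/(-37 + 5*√2)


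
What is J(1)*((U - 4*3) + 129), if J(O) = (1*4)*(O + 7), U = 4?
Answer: 3872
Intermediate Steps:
J(O) = 28 + 4*O (J(O) = 4*(7 + O) = 28 + 4*O)
J(1)*((U - 4*3) + 129) = (28 + 4*1)*((4 - 4*3) + 129) = (28 + 4)*((4 - 12) + 129) = 32*(-8 + 129) = 32*121 = 3872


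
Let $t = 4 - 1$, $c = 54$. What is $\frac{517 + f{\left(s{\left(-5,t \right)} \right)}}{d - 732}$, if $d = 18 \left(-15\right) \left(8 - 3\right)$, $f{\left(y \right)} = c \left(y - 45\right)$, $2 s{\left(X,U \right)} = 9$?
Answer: $\frac{835}{1041} \approx 0.80211$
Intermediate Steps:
$t = 3$ ($t = 4 - 1 = 3$)
$s{\left(X,U \right)} = \frac{9}{2}$ ($s{\left(X,U \right)} = \frac{1}{2} \cdot 9 = \frac{9}{2}$)
$f{\left(y \right)} = -2430 + 54 y$ ($f{\left(y \right)} = 54 \left(y - 45\right) = 54 \left(-45 + y\right) = -2430 + 54 y$)
$d = -1350$ ($d = \left(-270\right) 5 = -1350$)
$\frac{517 + f{\left(s{\left(-5,t \right)} \right)}}{d - 732} = \frac{517 + \left(-2430 + 54 \cdot \frac{9}{2}\right)}{-1350 - 732} = \frac{517 + \left(-2430 + 243\right)}{-2082} = \left(517 - 2187\right) \left(- \frac{1}{2082}\right) = \left(-1670\right) \left(- \frac{1}{2082}\right) = \frac{835}{1041}$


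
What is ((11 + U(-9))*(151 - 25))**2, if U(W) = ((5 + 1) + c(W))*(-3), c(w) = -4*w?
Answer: 209960100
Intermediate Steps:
U(W) = -18 + 12*W (U(W) = ((5 + 1) - 4*W)*(-3) = (6 - 4*W)*(-3) = -18 + 12*W)
((11 + U(-9))*(151 - 25))**2 = ((11 + (-18 + 12*(-9)))*(151 - 25))**2 = ((11 + (-18 - 108))*126)**2 = ((11 - 126)*126)**2 = (-115*126)**2 = (-14490)**2 = 209960100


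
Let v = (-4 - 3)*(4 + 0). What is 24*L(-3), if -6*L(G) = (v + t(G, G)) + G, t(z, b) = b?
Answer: 136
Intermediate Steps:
v = -28 (v = -7*4 = -28)
L(G) = 14/3 - G/3 (L(G) = -((-28 + G) + G)/6 = -(-28 + 2*G)/6 = 14/3 - G/3)
24*L(-3) = 24*(14/3 - ⅓*(-3)) = 24*(14/3 + 1) = 24*(17/3) = 136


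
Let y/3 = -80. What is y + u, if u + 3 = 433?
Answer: 190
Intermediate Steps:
u = 430 (u = -3 + 433 = 430)
y = -240 (y = 3*(-80) = -240)
y + u = -240 + 430 = 190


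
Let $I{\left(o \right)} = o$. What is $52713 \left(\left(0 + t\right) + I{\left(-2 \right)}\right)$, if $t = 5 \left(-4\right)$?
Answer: $-1159686$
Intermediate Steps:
$t = -20$
$52713 \left(\left(0 + t\right) + I{\left(-2 \right)}\right) = 52713 \left(\left(0 - 20\right) - 2\right) = 52713 \left(-20 - 2\right) = 52713 \left(-22\right) = -1159686$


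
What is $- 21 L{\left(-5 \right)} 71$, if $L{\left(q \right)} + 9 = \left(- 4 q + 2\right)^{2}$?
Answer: $-708225$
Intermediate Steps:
$L{\left(q \right)} = -9 + \left(2 - 4 q\right)^{2}$ ($L{\left(q \right)} = -9 + \left(- 4 q + 2\right)^{2} = -9 + \left(2 - 4 q\right)^{2}$)
$- 21 L{\left(-5 \right)} 71 = - 21 \left(-9 + 4 \left(-1 + 2 \left(-5\right)\right)^{2}\right) 71 = - 21 \left(-9 + 4 \left(-1 - 10\right)^{2}\right) 71 = - 21 \left(-9 + 4 \left(-11\right)^{2}\right) 71 = - 21 \left(-9 + 4 \cdot 121\right) 71 = - 21 \left(-9 + 484\right) 71 = \left(-21\right) 475 \cdot 71 = \left(-9975\right) 71 = -708225$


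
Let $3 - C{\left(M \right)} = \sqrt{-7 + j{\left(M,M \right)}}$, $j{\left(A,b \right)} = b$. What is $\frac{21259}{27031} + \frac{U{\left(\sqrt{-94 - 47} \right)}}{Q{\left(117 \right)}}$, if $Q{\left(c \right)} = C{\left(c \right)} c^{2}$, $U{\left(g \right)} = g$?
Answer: $\frac{21259}{27031} - \frac{i \sqrt{141}}{460863} - \frac{i \sqrt{15510}}{1382589} \approx 0.78647 - 0.00011584 i$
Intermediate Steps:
$C{\left(M \right)} = 3 - \sqrt{-7 + M}$
$Q{\left(c \right)} = c^{2} \left(3 - \sqrt{-7 + c}\right)$ ($Q{\left(c \right)} = \left(3 - \sqrt{-7 + c}\right) c^{2} = c^{2} \left(3 - \sqrt{-7 + c}\right)$)
$\frac{21259}{27031} + \frac{U{\left(\sqrt{-94 - 47} \right)}}{Q{\left(117 \right)}} = \frac{21259}{27031} + \frac{\sqrt{-94 - 47}}{117^{2} \left(3 - \sqrt{-7 + 117}\right)} = 21259 \cdot \frac{1}{27031} + \frac{\sqrt{-141}}{13689 \left(3 - \sqrt{110}\right)} = \frac{21259}{27031} + \frac{i \sqrt{141}}{41067 - 13689 \sqrt{110}}$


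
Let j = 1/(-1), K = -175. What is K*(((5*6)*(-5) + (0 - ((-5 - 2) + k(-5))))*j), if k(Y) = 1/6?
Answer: -150325/6 ≈ -25054.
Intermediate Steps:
j = -1
k(Y) = ⅙ (k(Y) = 1*(⅙) = ⅙)
K*(((5*6)*(-5) + (0 - ((-5 - 2) + k(-5))))*j) = -175*((5*6)*(-5) + (0 - ((-5 - 2) + ⅙)))*(-1) = -175*(30*(-5) + (0 - (-7 + ⅙)))*(-1) = -175*(-150 + (0 - 1*(-41/6)))*(-1) = -175*(-150 + (0 + 41/6))*(-1) = -175*(-150 + 41/6)*(-1) = -(-150325)*(-1)/6 = -175*859/6 = -150325/6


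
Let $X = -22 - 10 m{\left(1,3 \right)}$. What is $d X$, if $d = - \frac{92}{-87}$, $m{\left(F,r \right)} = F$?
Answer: $- \frac{2944}{87} \approx -33.839$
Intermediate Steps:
$d = \frac{92}{87}$ ($d = \left(-92\right) \left(- \frac{1}{87}\right) = \frac{92}{87} \approx 1.0575$)
$X = -32$ ($X = -22 - 10 = -32$)
$d X = \frac{92}{87} \left(-32\right) = - \frac{2944}{87}$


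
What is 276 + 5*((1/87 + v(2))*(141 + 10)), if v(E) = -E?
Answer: -106603/87 ≈ -1225.3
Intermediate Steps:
276 + 5*((1/87 + v(2))*(141 + 10)) = 276 + 5*((1/87 - 1*2)*(141 + 10)) = 276 + 5*((1/87 - 2)*151) = 276 + 5*(-173/87*151) = 276 + 5*(-26123/87) = 276 - 130615/87 = -106603/87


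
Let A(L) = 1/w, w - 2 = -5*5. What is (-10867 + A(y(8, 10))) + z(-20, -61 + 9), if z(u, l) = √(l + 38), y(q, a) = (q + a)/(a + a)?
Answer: -249942/23 + I*√14 ≈ -10867.0 + 3.7417*I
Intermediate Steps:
y(q, a) = (a + q)/(2*a) (y(q, a) = (a + q)/((2*a)) = (a + q)*(1/(2*a)) = (a + q)/(2*a))
w = -23 (w = 2 - 5*5 = 2 - 25 = -23)
z(u, l) = √(38 + l)
A(L) = -1/23 (A(L) = 1/(-23) = -1/23)
(-10867 + A(y(8, 10))) + z(-20, -61 + 9) = (-10867 - 1/23) + √(38 + (-61 + 9)) = -249942/23 + √(38 - 52) = -249942/23 + √(-14) = -249942/23 + I*√14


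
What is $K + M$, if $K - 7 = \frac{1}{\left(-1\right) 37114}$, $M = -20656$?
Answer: $- \frac{766366987}{37114} \approx -20649.0$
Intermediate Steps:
$K = \frac{259797}{37114}$ ($K = 7 + \frac{1}{\left(-1\right) 37114} = 7 + \frac{1}{-37114} = 7 - \frac{1}{37114} = \frac{259797}{37114} \approx 7.0$)
$K + M = \frac{259797}{37114} - 20656 = - \frac{766366987}{37114}$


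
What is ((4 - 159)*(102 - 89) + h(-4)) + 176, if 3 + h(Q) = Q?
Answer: -1846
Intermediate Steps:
h(Q) = -3 + Q
((4 - 159)*(102 - 89) + h(-4)) + 176 = ((4 - 159)*(102 - 89) + (-3 - 4)) + 176 = (-155*13 - 7) + 176 = (-2015 - 7) + 176 = -2022 + 176 = -1846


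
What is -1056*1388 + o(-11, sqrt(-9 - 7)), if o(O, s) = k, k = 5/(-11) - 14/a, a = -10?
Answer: -80614988/55 ≈ -1.4657e+6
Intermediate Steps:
k = 52/55 (k = 5/(-11) - 14/(-10) = 5*(-1/11) - 14*(-1/10) = -5/11 + 7/5 = 52/55 ≈ 0.94545)
o(O, s) = 52/55
-1056*1388 + o(-11, sqrt(-9 - 7)) = -1056*1388 + 52/55 = -1465728 + 52/55 = -80614988/55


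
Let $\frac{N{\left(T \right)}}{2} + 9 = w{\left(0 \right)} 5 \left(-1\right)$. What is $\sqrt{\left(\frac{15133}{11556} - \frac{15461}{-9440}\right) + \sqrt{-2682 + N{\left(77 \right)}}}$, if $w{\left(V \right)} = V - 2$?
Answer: $\frac{\sqrt{15223302477510 + 10330148764800 i \sqrt{670}}}{2272680} \approx 5.2345 + 4.945 i$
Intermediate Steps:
$w{\left(V \right)} = -2 + V$
$N{\left(T \right)} = 2$ ($N{\left(T \right)} = -18 + 2 \left(-2 + 0\right) 5 \left(-1\right) = -18 + 2 \left(-2\right) 5 \left(-1\right) = -18 + 2 \left(\left(-10\right) \left(-1\right)\right) = -18 + 2 \cdot 10 = -18 + 20 = 2$)
$\sqrt{\left(\frac{15133}{11556} - \frac{15461}{-9440}\right) + \sqrt{-2682 + N{\left(77 \right)}}} = \sqrt{\left(\frac{15133}{11556} - \frac{15461}{-9440}\right) + \sqrt{-2682 + 2}} = \sqrt{\left(15133 \cdot \frac{1}{11556} - - \frac{15461}{9440}\right) + \sqrt{-2680}} = \sqrt{\left(\frac{15133}{11556} + \frac{15461}{9440}\right) + 2 i \sqrt{670}} = \sqrt{\frac{80380709}{27272160} + 2 i \sqrt{670}}$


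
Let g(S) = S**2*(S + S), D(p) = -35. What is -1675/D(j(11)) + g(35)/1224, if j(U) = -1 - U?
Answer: 505145/4284 ≈ 117.91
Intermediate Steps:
g(S) = 2*S**3 (g(S) = S**2*(2*S) = 2*S**3)
-1675/D(j(11)) + g(35)/1224 = -1675/(-35) + (2*35**3)/1224 = -1675*(-1/35) + (2*42875)*(1/1224) = 335/7 + 85750*(1/1224) = 335/7 + 42875/612 = 505145/4284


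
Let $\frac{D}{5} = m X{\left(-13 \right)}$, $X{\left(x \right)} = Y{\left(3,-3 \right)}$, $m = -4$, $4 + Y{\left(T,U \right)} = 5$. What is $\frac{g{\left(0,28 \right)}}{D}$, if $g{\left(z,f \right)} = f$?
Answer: $- \frac{7}{5} \approx -1.4$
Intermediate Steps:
$Y{\left(T,U \right)} = 1$ ($Y{\left(T,U \right)} = -4 + 5 = 1$)
$X{\left(x \right)} = 1$
$D = -20$ ($D = 5 \left(\left(-4\right) 1\right) = 5 \left(-4\right) = -20$)
$\frac{g{\left(0,28 \right)}}{D} = \frac{28}{-20} = 28 \left(- \frac{1}{20}\right) = - \frac{7}{5}$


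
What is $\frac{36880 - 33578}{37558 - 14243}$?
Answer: $\frac{3302}{23315} \approx 0.14163$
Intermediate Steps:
$\frac{36880 - 33578}{37558 - 14243} = \frac{36880 - 33578}{23315} = \left(36880 - 33578\right) \frac{1}{23315} = 3302 \cdot \frac{1}{23315} = \frac{3302}{23315}$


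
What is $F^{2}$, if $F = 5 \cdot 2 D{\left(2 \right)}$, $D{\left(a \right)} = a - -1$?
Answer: $900$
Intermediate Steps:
$D{\left(a \right)} = 1 + a$ ($D{\left(a \right)} = a + 1 = 1 + a$)
$F = 30$ ($F = 5 \cdot 2 \left(1 + 2\right) = 10 \cdot 3 = 30$)
$F^{2} = 30^{2} = 900$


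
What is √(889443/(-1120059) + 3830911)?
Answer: √59333334181537334/124451 ≈ 1957.3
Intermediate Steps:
√(889443/(-1120059) + 3830911) = √(889443*(-1/1120059) + 3830911) = √(-98827/124451 + 3830911) = √(476760606034/124451) = √59333334181537334/124451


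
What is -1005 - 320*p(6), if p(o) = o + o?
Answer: -4845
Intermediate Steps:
p(o) = 2*o
-1005 - 320*p(6) = -1005 - 640*6 = -1005 - 320*12 = -1005 - 3840 = -4845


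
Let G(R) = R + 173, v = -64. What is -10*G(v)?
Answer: -1090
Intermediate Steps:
G(R) = 173 + R
-10*G(v) = -10*(173 - 64) = -10*109 = -1090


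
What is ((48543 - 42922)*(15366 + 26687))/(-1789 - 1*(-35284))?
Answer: 3069869/435 ≈ 7057.2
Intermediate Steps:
((48543 - 42922)*(15366 + 26687))/(-1789 - 1*(-35284)) = (5621*42053)/(-1789 + 35284) = 236379913/33495 = 236379913*(1/33495) = 3069869/435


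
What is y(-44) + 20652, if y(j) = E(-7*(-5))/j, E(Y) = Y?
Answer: 908653/44 ≈ 20651.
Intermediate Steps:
y(j) = 35/j (y(j) = (-7*(-5))/j = 35/j)
y(-44) + 20652 = 35/(-44) + 20652 = 35*(-1/44) + 20652 = -35/44 + 20652 = 908653/44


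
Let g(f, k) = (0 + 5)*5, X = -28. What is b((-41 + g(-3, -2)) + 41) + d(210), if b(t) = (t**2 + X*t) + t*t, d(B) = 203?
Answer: 753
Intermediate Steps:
g(f, k) = 25 (g(f, k) = 5*5 = 25)
b(t) = -28*t + 2*t**2 (b(t) = (t**2 - 28*t) + t*t = (t**2 - 28*t) + t**2 = -28*t + 2*t**2)
b((-41 + g(-3, -2)) + 41) + d(210) = 2*((-41 + 25) + 41)*(-14 + ((-41 + 25) + 41)) + 203 = 2*(-16 + 41)*(-14 + (-16 + 41)) + 203 = 2*25*(-14 + 25) + 203 = 2*25*11 + 203 = 550 + 203 = 753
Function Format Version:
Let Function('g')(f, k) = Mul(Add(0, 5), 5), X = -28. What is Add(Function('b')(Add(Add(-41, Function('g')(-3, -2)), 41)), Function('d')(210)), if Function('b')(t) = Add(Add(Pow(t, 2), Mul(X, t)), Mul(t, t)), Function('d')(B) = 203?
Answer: 753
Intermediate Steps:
Function('g')(f, k) = 25 (Function('g')(f, k) = Mul(5, 5) = 25)
Function('b')(t) = Add(Mul(-28, t), Mul(2, Pow(t, 2))) (Function('b')(t) = Add(Add(Pow(t, 2), Mul(-28, t)), Mul(t, t)) = Add(Add(Pow(t, 2), Mul(-28, t)), Pow(t, 2)) = Add(Mul(-28, t), Mul(2, Pow(t, 2))))
Add(Function('b')(Add(Add(-41, Function('g')(-3, -2)), 41)), Function('d')(210)) = Add(Mul(2, Add(Add(-41, 25), 41), Add(-14, Add(Add(-41, 25), 41))), 203) = Add(Mul(2, Add(-16, 41), Add(-14, Add(-16, 41))), 203) = Add(Mul(2, 25, Add(-14, 25)), 203) = Add(Mul(2, 25, 11), 203) = Add(550, 203) = 753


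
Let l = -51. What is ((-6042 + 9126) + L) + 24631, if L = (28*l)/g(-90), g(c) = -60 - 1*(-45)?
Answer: 139051/5 ≈ 27810.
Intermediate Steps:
g(c) = -15 (g(c) = -60 + 45 = -15)
L = 476/5 (L = (28*(-51))/(-15) = -1428*(-1/15) = 476/5 ≈ 95.200)
((-6042 + 9126) + L) + 24631 = ((-6042 + 9126) + 476/5) + 24631 = (3084 + 476/5) + 24631 = 15896/5 + 24631 = 139051/5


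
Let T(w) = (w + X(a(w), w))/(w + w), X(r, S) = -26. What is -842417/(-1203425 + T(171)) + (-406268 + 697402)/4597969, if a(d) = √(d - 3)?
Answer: 1444527651063436/1892391641882645 ≈ 0.76333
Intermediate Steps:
a(d) = √(-3 + d)
T(w) = (-26 + w)/(2*w) (T(w) = (w - 26)/(w + w) = (-26 + w)/((2*w)) = (-26 + w)*(1/(2*w)) = (-26 + w)/(2*w))
-842417/(-1203425 + T(171)) + (-406268 + 697402)/4597969 = -842417/(-1203425 + (½)*(-26 + 171)/171) + (-406268 + 697402)/4597969 = -842417/(-1203425 + (½)*(1/171)*145) + 291134*(1/4597969) = -842417/(-1203425 + 145/342) + 291134/4597969 = -842417/(-411571205/342) + 291134/4597969 = -842417*(-342/411571205) + 291134/4597969 = 288106614/411571205 + 291134/4597969 = 1444527651063436/1892391641882645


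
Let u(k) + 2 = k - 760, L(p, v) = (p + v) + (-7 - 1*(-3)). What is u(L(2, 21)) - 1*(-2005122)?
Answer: 2004379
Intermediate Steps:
L(p, v) = -4 + p + v (L(p, v) = (p + v) + (-7 + 3) = (p + v) - 4 = -4 + p + v)
u(k) = -762 + k (u(k) = -2 + (k - 760) = -2 + (-760 + k) = -762 + k)
u(L(2, 21)) - 1*(-2005122) = (-762 + (-4 + 2 + 21)) - 1*(-2005122) = (-762 + 19) + 2005122 = -743 + 2005122 = 2004379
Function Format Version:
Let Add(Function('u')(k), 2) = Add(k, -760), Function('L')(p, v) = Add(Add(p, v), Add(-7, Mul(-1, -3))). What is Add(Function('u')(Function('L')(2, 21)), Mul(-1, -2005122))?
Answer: 2004379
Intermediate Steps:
Function('L')(p, v) = Add(-4, p, v) (Function('L')(p, v) = Add(Add(p, v), Add(-7, 3)) = Add(Add(p, v), -4) = Add(-4, p, v))
Function('u')(k) = Add(-762, k) (Function('u')(k) = Add(-2, Add(k, -760)) = Add(-2, Add(-760, k)) = Add(-762, k))
Add(Function('u')(Function('L')(2, 21)), Mul(-1, -2005122)) = Add(Add(-762, Add(-4, 2, 21)), Mul(-1, -2005122)) = Add(Add(-762, 19), 2005122) = Add(-743, 2005122) = 2004379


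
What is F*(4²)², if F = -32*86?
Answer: -704512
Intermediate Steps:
F = -2752
F*(4²)² = -2752*(4²)² = -2752*16² = -2752*256 = -704512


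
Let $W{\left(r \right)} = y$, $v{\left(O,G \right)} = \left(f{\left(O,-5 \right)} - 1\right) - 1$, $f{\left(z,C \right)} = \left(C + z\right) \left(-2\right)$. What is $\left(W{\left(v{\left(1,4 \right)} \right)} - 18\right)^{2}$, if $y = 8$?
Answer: $100$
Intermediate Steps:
$f{\left(z,C \right)} = - 2 C - 2 z$
$v{\left(O,G \right)} = 8 - 2 O$ ($v{\left(O,G \right)} = \left(\left(\left(-2\right) \left(-5\right) - 2 O\right) - 1\right) - 1 = \left(\left(10 - 2 O\right) - 1\right) - 1 = \left(9 - 2 O\right) - 1 = 8 - 2 O$)
$W{\left(r \right)} = 8$
$\left(W{\left(v{\left(1,4 \right)} \right)} - 18\right)^{2} = \left(8 - 18\right)^{2} = \left(-10\right)^{2} = 100$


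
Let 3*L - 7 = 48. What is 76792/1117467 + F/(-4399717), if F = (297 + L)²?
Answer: 5273200292/114338105973 ≈ 0.046119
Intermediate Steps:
L = 55/3 (L = 7/3 + (⅓)*48 = 7/3 + 16 = 55/3 ≈ 18.333)
F = 894916/9 (F = (297 + 55/3)² = (946/3)² = 894916/9 ≈ 99435.)
76792/1117467 + F/(-4399717) = 76792/1117467 + (894916/9)/(-4399717) = 76792*(1/1117467) + (894916/9)*(-1/4399717) = 76792/1117467 - 20812/920871 = 5273200292/114338105973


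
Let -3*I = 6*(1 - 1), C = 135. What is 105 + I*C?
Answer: 105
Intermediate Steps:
I = 0 (I = -2*(1 - 1) = -2*0 = -1/3*0 = 0)
105 + I*C = 105 + 0*135 = 105 + 0 = 105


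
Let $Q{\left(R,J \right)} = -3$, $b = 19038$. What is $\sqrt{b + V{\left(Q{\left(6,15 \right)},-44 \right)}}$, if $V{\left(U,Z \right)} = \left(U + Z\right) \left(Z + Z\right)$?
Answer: $\sqrt{23174} \approx 152.23$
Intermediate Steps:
$V{\left(U,Z \right)} = 2 Z \left(U + Z\right)$ ($V{\left(U,Z \right)} = \left(U + Z\right) 2 Z = 2 Z \left(U + Z\right)$)
$\sqrt{b + V{\left(Q{\left(6,15 \right)},-44 \right)}} = \sqrt{19038 + 2 \left(-44\right) \left(-3 - 44\right)} = \sqrt{19038 + 2 \left(-44\right) \left(-47\right)} = \sqrt{19038 + 4136} = \sqrt{23174}$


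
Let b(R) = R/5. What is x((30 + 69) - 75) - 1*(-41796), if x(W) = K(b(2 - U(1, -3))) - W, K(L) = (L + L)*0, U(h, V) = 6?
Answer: 41772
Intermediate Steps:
b(R) = R/5 (b(R) = R*(1/5) = R/5)
K(L) = 0 (K(L) = (2*L)*0 = 0)
x(W) = -W (x(W) = 0 - W = -W)
x((30 + 69) - 75) - 1*(-41796) = -((30 + 69) - 75) - 1*(-41796) = -(99 - 75) + 41796 = -1*24 + 41796 = -24 + 41796 = 41772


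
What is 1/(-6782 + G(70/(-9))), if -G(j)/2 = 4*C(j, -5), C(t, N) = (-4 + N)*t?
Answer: -1/7342 ≈ -0.00013620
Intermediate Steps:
C(t, N) = t*(-4 + N)
G(j) = 72*j (G(j) = -8*j*(-4 - 5) = -8*j*(-9) = -8*(-9*j) = -(-72)*j = 72*j)
1/(-6782 + G(70/(-9))) = 1/(-6782 + 72*(70/(-9))) = 1/(-6782 + 72*(70*(-⅑))) = 1/(-6782 + 72*(-70/9)) = 1/(-6782 - 560) = 1/(-7342) = -1/7342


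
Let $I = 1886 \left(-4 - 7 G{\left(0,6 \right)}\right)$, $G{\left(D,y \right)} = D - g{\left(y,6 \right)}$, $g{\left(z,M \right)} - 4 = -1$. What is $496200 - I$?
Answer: $464138$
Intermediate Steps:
$g{\left(z,M \right)} = 3$ ($g{\left(z,M \right)} = 4 - 1 = 3$)
$G{\left(D,y \right)} = -3 + D$ ($G{\left(D,y \right)} = D - 3 = -3 + D$)
$I = 32062$ ($I = 1886 \left(-4 - 7 \left(-3 + 0\right)\right) = 1886 \left(-4 - -21\right) = 1886 \left(-4 + 21\right) = 1886 \cdot 17 = 32062$)
$496200 - I = 496200 - 32062 = 464138$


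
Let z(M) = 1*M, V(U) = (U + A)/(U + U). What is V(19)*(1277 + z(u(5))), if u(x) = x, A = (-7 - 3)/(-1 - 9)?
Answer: 12820/19 ≈ 674.74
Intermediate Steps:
A = 1 (A = -10/(-10) = -10*(-1/10) = 1)
V(U) = (1 + U)/(2*U) (V(U) = (U + 1)/(U + U) = (1 + U)/((2*U)) = (1 + U)*(1/(2*U)) = (1 + U)/(2*U))
z(M) = M
V(19)*(1277 + z(u(5))) = ((1/2)*(1 + 19)/19)*(1277 + 5) = ((1/2)*(1/19)*20)*1282 = (10/19)*1282 = 12820/19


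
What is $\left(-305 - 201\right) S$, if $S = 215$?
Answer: $-108790$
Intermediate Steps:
$\left(-305 - 201\right) S = \left(-305 - 201\right) 215 = \left(-506\right) 215 = -108790$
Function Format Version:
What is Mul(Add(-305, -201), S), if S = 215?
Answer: -108790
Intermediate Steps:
Mul(Add(-305, -201), S) = Mul(Add(-305, -201), 215) = Mul(-506, 215) = -108790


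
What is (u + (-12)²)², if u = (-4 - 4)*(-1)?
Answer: 23104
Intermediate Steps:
u = 8 (u = -8*(-1) = 8)
(u + (-12)²)² = (8 + (-12)²)² = (8 + 144)² = 152² = 23104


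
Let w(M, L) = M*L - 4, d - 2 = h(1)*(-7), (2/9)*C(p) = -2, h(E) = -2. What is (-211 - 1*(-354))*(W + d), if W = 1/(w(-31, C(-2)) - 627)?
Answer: 73203/32 ≈ 2287.6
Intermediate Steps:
C(p) = -9 (C(p) = (9/2)*(-2) = -9)
d = 16 (d = 2 - 2*(-7) = 2 + 14 = 16)
w(M, L) = -4 + L*M (w(M, L) = L*M - 4 = -4 + L*M)
W = -1/352 (W = 1/((-4 - 9*(-31)) - 627) = 1/((-4 + 279) - 627) = 1/(275 - 627) = 1/(-352) = -1/352 ≈ -0.0028409)
(-211 - 1*(-354))*(W + d) = (-211 - 1*(-354))*(-1/352 + 16) = (-211 + 354)*(5631/352) = 143*(5631/352) = 73203/32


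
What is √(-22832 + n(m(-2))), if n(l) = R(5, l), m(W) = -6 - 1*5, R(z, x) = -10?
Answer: 9*I*√282 ≈ 151.14*I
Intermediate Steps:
m(W) = -11 (m(W) = -6 - 5 = -11)
n(l) = -10
√(-22832 + n(m(-2))) = √(-22832 - 10) = √(-22842) = 9*I*√282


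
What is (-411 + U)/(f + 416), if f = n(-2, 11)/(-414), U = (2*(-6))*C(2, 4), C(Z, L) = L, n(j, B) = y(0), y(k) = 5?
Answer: -190026/172219 ≈ -1.1034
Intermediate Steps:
n(j, B) = 5
U = -48 (U = (2*(-6))*4 = -12*4 = -48)
f = -5/414 (f = 5/(-414) = 5*(-1/414) = -5/414 ≈ -0.012077)
(-411 + U)/(f + 416) = (-411 - 48)/(-5/414 + 416) = -459/172219/414 = -459*414/172219 = -190026/172219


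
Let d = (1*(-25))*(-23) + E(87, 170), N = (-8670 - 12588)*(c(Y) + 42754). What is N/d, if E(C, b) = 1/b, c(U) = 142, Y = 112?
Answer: -155020138560/97751 ≈ -1.5859e+6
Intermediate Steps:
N = -911883168 (N = (-8670 - 12588)*(142 + 42754) = -21258*42896 = -911883168)
d = 97751/170 (d = (1*(-25))*(-23) + 1/170 = -25*(-23) + 1/170 = 575 + 1/170 = 97751/170 ≈ 575.01)
N/d = -911883168/97751/170 = -911883168*170/97751 = -155020138560/97751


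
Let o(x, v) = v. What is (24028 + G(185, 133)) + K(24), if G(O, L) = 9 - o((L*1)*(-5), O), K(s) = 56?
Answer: 23908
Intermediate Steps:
G(O, L) = 9 - O
(24028 + G(185, 133)) + K(24) = (24028 + (9 - 1*185)) + 56 = (24028 + (9 - 185)) + 56 = (24028 - 176) + 56 = 23852 + 56 = 23908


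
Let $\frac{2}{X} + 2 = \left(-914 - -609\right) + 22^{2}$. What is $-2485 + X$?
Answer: $- \frac{439843}{177} \approx -2485.0$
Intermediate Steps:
$X = \frac{2}{177}$ ($X = \frac{2}{-2 + \left(\left(-914 - -609\right) + 22^{2}\right)} = \frac{2}{-2 + \left(\left(-914 + 609\right) + 484\right)} = \frac{2}{-2 + \left(-305 + 484\right)} = \frac{2}{-2 + 179} = \frac{2}{177} \approx 0.011299$)
$-2485 + X = -2485 + \frac{2}{177} = - \frac{439843}{177}$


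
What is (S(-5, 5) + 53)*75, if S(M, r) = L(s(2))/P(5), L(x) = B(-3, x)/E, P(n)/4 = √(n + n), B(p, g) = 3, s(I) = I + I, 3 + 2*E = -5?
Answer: 3975 - 45*√10/32 ≈ 3970.6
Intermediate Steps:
E = -4 (E = -3/2 + (½)*(-5) = -3/2 - 5/2 = -4)
s(I) = 2*I
P(n) = 4*√2*√n (P(n) = 4*√(n + n) = 4*√(2*n) = 4*(√2*√n) = 4*√2*√n)
L(x) = -¾ (L(x) = 3/(-4) = 3*(-¼) = -¾)
S(M, r) = -3*√10/160 (S(M, r) = -3*√10/40/4 = -3*√10/160)
(S(-5, 5) + 53)*75 = (-3*√10/160 + 53)*75 = (53 - 3*√10/160)*75 = 3975 - 45*√10/32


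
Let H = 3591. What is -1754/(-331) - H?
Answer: -1186867/331 ≈ -3585.7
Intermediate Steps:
-1754/(-331) - H = -1754/(-331) - 1*3591 = -1754*(-1/331) - 3591 = 1754/331 - 3591 = -1186867/331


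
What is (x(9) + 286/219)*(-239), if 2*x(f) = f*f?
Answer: -4376329/438 ≈ -9991.6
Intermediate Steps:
x(f) = f²/2 (x(f) = (f*f)/2 = f²/2)
(x(9) + 286/219)*(-239) = ((½)*9² + 286/219)*(-239) = ((½)*81 + 286*(1/219))*(-239) = (81/2 + 286/219)*(-239) = (18311/438)*(-239) = -4376329/438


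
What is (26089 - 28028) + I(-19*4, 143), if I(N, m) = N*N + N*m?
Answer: -7031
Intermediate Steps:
I(N, m) = N**2 + N*m
(26089 - 28028) + I(-19*4, 143) = (26089 - 28028) + (-19*4)*(-19*4 + 143) = -1939 - 76*(-76 + 143) = -1939 - 76*67 = -1939 - 5092 = -7031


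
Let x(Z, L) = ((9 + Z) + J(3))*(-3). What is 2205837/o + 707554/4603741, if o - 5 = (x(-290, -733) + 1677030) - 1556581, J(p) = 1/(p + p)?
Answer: 20481852119956/1116835340413 ≈ 18.339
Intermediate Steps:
J(p) = 1/(2*p)
x(Z, L) = -55/2 - 3*Z (x(Z, L) = ((9 + Z) + (1/2)/3)*(-3) = ((9 + Z) + (1/2)*(1/3))*(-3) = ((9 + Z) + 1/6)*(-3) = (55/6 + Z)*(-3) = -55/2 - 3*Z)
o = 242593/2 (o = 5 + (((-55/2 - 3*(-290)) + 1677030) - 1556581) = 5 + (((-55/2 + 870) + 1677030) - 1556581) = 5 + ((1685/2 + 1677030) - 1556581) = 5 + (3355745/2 - 1556581) = 5 + 242583/2 = 242593/2 ≈ 1.2130e+5)
2205837/o + 707554/4603741 = 2205837/(242593/2) + 707554/4603741 = 2205837*(2/242593) + 707554*(1/4603741) = 4411674/242593 + 707554/4603741 = 20481852119956/1116835340413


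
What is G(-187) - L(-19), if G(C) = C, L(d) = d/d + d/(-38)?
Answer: -377/2 ≈ -188.50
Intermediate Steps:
L(d) = 1 - d/38 (L(d) = 1 + d*(-1/38) = 1 - d/38)
G(-187) - L(-19) = -187 - (1 - 1/38*(-19)) = -187 - (1 + ½) = -187 - 1*3/2 = -187 - 3/2 = -377/2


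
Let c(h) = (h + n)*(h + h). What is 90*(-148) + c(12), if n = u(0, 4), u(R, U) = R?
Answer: -13032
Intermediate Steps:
n = 0
c(h) = 2*h² (c(h) = (h + 0)*(h + h) = h*(2*h) = 2*h²)
90*(-148) + c(12) = 90*(-148) + 2*12² = -13320 + 2*144 = -13320 + 288 = -13032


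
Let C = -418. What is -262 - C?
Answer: 156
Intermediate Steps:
-262 - C = -262 - 1*(-418) = -262 + 418 = 156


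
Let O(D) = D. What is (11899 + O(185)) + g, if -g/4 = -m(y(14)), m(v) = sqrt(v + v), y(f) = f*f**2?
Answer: 12084 + 112*sqrt(7) ≈ 12380.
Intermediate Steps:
y(f) = f**3
m(v) = sqrt(2)*sqrt(v) (m(v) = sqrt(2*v) = sqrt(2)*sqrt(v))
g = 112*sqrt(7) (g = -(-4)*sqrt(2)*sqrt(14**3) = -(-4)*sqrt(2)*sqrt(2744) = -(-4)*sqrt(2)*(14*sqrt(14)) = -(-4)*28*sqrt(7) = -(-112)*sqrt(7) = 112*sqrt(7) ≈ 296.32)
(11899 + O(185)) + g = (11899 + 185) + 112*sqrt(7) = 12084 + 112*sqrt(7)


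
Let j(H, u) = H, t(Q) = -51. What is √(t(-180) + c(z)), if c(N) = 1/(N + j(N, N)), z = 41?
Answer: I*√342842/82 ≈ 7.1406*I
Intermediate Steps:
c(N) = 1/(2*N) (c(N) = 1/(N + N) = 1/(2*N))
√(t(-180) + c(z)) = √(-51 + (½)/41) = √(-51 + (½)*(1/41)) = √(-51 + 1/82) = √(-4181/82) = I*√342842/82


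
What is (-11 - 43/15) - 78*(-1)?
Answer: 962/15 ≈ 64.133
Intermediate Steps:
(-11 - 43/15) - 78*(-1) = (-11 - 43*1/15) - 78*(-1) = (-11 - 43/15) + 78 = -208/15 + 78 = 962/15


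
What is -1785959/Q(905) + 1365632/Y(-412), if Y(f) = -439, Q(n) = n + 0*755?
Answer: -2019932961/397295 ≈ -5084.2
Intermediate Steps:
Q(n) = n (Q(n) = n + 0 = n)
-1785959/Q(905) + 1365632/Y(-412) = -1785959/905 + 1365632/(-439) = -1785959*1/905 + 1365632*(-1/439) = -1785959/905 - 1365632/439 = -2019932961/397295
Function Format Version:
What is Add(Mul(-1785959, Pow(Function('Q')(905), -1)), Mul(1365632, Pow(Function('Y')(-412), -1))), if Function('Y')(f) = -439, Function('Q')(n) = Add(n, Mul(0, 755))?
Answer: Rational(-2019932961, 397295) ≈ -5084.2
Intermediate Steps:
Function('Q')(n) = n (Function('Q')(n) = Add(n, 0) = n)
Add(Mul(-1785959, Pow(Function('Q')(905), -1)), Mul(1365632, Pow(Function('Y')(-412), -1))) = Add(Mul(-1785959, Pow(905, -1)), Mul(1365632, Pow(-439, -1))) = Add(Mul(-1785959, Rational(1, 905)), Mul(1365632, Rational(-1, 439))) = Add(Rational(-1785959, 905), Rational(-1365632, 439)) = Rational(-2019932961, 397295)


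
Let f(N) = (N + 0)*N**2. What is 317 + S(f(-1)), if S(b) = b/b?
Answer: 318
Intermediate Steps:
f(N) = N**3 (f(N) = N*N**2 = N**3)
S(b) = 1
317 + S(f(-1)) = 317 + 1 = 318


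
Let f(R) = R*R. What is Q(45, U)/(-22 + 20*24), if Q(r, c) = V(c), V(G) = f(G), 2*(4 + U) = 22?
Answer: 49/458 ≈ 0.10699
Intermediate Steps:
f(R) = R²
U = 7 (U = -4 + (½)*22 = -4 + 11 = 7)
V(G) = G²
Q(r, c) = c²
Q(45, U)/(-22 + 20*24) = 7²/(-22 + 20*24) = 49/(-22 + 480) = 49/458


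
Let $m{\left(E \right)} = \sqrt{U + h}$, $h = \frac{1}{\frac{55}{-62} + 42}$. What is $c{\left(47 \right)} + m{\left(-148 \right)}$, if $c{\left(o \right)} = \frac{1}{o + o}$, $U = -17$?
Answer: $\frac{1}{94} + \frac{i \sqrt{110297779}}{2549} \approx 0.010638 + 4.1202 i$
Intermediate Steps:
$c{\left(o \right)} = \frac{1}{2 o}$
$h = \frac{62}{2549}$ ($h = \frac{1}{55 \left(- \frac{1}{62}\right) + 42} = \frac{1}{- \frac{55}{62} + 42} = \frac{1}{\frac{2549}{62}} = \frac{62}{2549} \approx 0.024323$)
$m{\left(E \right)} = \frac{i \sqrt{110297779}}{2549}$ ($m{\left(E \right)} = \sqrt{-17 + \frac{62}{2549}} = \sqrt{- \frac{43271}{2549}} = \frac{i \sqrt{110297779}}{2549}$)
$c{\left(47 \right)} + m{\left(-148 \right)} = \frac{1}{2 \cdot 47} + \frac{i \sqrt{110297779}}{2549} = \frac{1}{2} \cdot \frac{1}{47} + \frac{i \sqrt{110297779}}{2549} = \frac{1}{94} + \frac{i \sqrt{110297779}}{2549}$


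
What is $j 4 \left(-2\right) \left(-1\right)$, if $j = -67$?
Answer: $-536$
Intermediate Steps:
$j 4 \left(-2\right) \left(-1\right) = - 67 \cdot 4 \left(-2\right) \left(-1\right) = - 67 \left(\left(-8\right) \left(-1\right)\right) = \left(-67\right) 8 = -536$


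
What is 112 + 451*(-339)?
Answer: -152777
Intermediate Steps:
112 + 451*(-339) = 112 - 152889 = -152777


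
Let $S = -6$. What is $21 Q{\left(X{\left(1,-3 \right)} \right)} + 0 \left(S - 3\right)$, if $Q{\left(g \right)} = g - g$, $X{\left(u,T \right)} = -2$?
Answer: $0$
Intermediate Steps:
$Q{\left(g \right)} = 0$
$21 Q{\left(X{\left(1,-3 \right)} \right)} + 0 \left(S - 3\right) = 21 \cdot 0 + 0 \left(-6 - 3\right) = 0 + 0 \left(-9\right) = 0 + 0 = 0$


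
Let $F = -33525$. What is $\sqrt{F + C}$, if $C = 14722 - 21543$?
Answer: $i \sqrt{40346} \approx 200.86 i$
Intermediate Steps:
$C = -6821$
$\sqrt{F + C} = \sqrt{-33525 - 6821} = \sqrt{-40346} = i \sqrt{40346}$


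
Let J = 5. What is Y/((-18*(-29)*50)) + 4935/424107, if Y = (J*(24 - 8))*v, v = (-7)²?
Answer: 9951683/61495515 ≈ 0.16183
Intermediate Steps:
v = 49
Y = 3920 (Y = (5*(24 - 8))*49 = (5*16)*49 = 80*49 = 3920)
Y/((-18*(-29)*50)) + 4935/424107 = 3920/((-18*(-29)*50)) + 4935/424107 = 3920/((522*50)) + 4935*(1/424107) = 3920/26100 + 1645/141369 = 3920*(1/26100) + 1645/141369 = 196/1305 + 1645/141369 = 9951683/61495515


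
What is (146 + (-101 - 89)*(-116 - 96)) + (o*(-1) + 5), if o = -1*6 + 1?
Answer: 40436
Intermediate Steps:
o = -5 (o = -6 + 1 = -5)
(146 + (-101 - 89)*(-116 - 96)) + (o*(-1) + 5) = (146 + (-101 - 89)*(-116 - 96)) + (-5*(-1) + 5) = (146 - 190*(-212)) + (5 + 5) = (146 + 40280) + 10 = 40426 + 10 = 40436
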